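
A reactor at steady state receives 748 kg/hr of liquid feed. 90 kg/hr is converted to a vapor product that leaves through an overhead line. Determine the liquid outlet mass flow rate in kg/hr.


Steady-state mass balance on the main outlet: F_out = F_in - F_removed
F_out = 748 - 90
F_out = 658 kg/hr


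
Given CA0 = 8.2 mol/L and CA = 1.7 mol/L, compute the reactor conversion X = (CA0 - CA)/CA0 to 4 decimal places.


X = (CA0 - CA) / CA0
X = (8.2 - 1.7) / 8.2
X = 6.5 / 8.2
X = 0.7927


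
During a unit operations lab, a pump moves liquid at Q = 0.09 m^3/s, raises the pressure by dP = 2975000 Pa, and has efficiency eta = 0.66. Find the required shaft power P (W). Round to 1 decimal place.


P = Q * dP / eta
P = 0.09 * 2975000 / 0.66
P = 267750.0 / 0.66
P = 405681.8 W


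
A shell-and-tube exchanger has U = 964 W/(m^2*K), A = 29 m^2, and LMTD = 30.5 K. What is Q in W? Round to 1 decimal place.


Q = U * A * LMTD
Q = 964 * 29 * 30.5
Q = 852658.0 W


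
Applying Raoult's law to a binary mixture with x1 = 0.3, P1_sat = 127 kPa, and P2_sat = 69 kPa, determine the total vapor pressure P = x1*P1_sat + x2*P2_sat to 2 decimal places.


P = x1*P1_sat + x2*P2_sat
x2 = 1 - x1 = 1 - 0.3 = 0.7
P = 0.3*127 + 0.7*69
P = 38.1 + 48.3
P = 86.40 kPa


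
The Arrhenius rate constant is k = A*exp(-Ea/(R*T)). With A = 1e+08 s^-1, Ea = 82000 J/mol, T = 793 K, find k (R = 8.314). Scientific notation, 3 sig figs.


k = A * exp(-Ea/(R*T))
k = 1e+08 * exp(-82000 / (8.314 * 793))
k = 1e+08 * exp(-12.43743)
k = 3.97e+02


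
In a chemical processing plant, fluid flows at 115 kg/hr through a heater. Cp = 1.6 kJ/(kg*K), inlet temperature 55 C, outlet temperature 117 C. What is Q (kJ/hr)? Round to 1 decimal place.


Q = m_dot * Cp * (T2 - T1)
Q = 115 * 1.6 * (117 - 55)
Q = 115 * 1.6 * 62
Q = 11408.0 kJ/hr


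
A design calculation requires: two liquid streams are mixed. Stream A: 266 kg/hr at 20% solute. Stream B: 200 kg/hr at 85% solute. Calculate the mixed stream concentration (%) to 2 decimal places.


Mass balance on solute: F1*x1 + F2*x2 = F3*x3
F3 = F1 + F2 = 266 + 200 = 466 kg/hr
x3 = (F1*x1 + F2*x2)/F3
x3 = (266*0.2 + 200*0.85) / 466
x3 = 47.90%


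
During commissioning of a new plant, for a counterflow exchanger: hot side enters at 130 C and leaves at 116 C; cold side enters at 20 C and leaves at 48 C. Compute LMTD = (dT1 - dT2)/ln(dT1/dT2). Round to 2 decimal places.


dT1 = Th_in - Tc_out = 130 - 48 = 82
dT2 = Th_out - Tc_in = 116 - 20 = 96
LMTD = (dT1 - dT2) / ln(dT1/dT2)
LMTD = (82 - 96) / ln(82/96)
LMTD = 88.82 K


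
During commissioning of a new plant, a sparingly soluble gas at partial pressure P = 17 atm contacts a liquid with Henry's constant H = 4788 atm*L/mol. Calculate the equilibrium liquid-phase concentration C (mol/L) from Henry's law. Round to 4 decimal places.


C = P / H
C = 17 / 4788
C = 0.0036 mol/L


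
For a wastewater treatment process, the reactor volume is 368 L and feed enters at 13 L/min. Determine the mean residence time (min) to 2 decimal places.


tau = V / v0
tau = 368 / 13
tau = 28.31 min


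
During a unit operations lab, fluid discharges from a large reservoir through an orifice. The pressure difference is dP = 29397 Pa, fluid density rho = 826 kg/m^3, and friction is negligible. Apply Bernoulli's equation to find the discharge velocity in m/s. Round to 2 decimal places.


v = sqrt(2*dP/rho)
v = sqrt(2*29397/826)
v = sqrt(71.179177)
v = 8.44 m/s


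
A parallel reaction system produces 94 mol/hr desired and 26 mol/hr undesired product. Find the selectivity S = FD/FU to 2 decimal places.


S = desired product rate / undesired product rate
S = 94 / 26
S = 3.62


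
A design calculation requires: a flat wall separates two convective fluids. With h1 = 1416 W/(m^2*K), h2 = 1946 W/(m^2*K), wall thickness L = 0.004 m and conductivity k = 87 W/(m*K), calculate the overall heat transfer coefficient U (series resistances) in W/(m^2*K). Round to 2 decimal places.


1/U = 1/h1 + L/k + 1/h2
1/U = 1/1416 + 0.004/87 + 1/1946
1/U = 0.0007062147 + 4.5977e-05 + 0.0005138746
1/U = 0.0012660663
U = 789.85 W/(m^2*K)


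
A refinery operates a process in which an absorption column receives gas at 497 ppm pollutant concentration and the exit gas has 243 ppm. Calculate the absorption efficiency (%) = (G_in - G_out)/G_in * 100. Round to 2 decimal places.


Efficiency = (G_in - G_out) / G_in * 100%
Efficiency = (497 - 243) / 497 * 100
Efficiency = 254 / 497 * 100
Efficiency = 51.11%


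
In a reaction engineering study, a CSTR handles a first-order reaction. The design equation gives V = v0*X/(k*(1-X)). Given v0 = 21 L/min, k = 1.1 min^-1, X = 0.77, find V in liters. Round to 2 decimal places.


V = v0 * X / (k * (1 - X))
V = 21 * 0.77 / (1.1 * (1 - 0.77))
V = 16.17 / (1.1 * 0.23)
V = 16.17 / 0.253
V = 63.91 L


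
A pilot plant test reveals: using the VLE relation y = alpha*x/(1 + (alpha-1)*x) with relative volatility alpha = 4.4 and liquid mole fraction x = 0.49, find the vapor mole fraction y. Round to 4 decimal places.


y = alpha*x / (1 + (alpha-1)*x)
y = 4.4*0.49 / (1 + (4.4-1)*0.49)
y = 2.156 / (1 + 1.666)
y = 2.156 / 2.666
y = 0.8087


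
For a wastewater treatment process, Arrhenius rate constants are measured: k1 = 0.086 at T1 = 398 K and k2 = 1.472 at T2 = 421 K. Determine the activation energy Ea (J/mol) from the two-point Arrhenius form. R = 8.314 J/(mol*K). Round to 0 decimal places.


Ea = R * ln(k2/k1) / (1/T1 - 1/T2)
ln(k2/k1) = ln(1.472/0.086) = 2.84003
1/T1 - 1/T2 = 1/398 - 1/421 = 0.000137265902
Ea = 8.314 * 2.84003 / 0.000137265902
Ea = 172017 J/mol


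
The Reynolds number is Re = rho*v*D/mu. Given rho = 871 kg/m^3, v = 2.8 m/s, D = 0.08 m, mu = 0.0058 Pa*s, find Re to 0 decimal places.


Re = rho * v * D / mu
Re = 871 * 2.8 * 0.08 / 0.0058
Re = 195.104 / 0.0058
Re = 33639


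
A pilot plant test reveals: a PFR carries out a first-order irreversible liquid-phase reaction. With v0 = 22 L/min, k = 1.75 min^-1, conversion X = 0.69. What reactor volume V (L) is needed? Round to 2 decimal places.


V = (v0/k) * ln(1/(1-X))
V = (22/1.75) * ln(1/(1-0.69))
V = 12.571429 * ln(3.225806)
V = 12.571429 * 1.171183
V = 14.72 L


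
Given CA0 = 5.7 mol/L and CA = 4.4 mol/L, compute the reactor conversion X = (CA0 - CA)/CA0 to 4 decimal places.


X = (CA0 - CA) / CA0
X = (5.7 - 4.4) / 5.7
X = 1.3 / 5.7
X = 0.2281


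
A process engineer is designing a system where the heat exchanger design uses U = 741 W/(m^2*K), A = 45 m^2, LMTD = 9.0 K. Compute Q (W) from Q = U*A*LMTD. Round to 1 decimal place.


Q = U * A * LMTD
Q = 741 * 45 * 9.0
Q = 300105.0 W


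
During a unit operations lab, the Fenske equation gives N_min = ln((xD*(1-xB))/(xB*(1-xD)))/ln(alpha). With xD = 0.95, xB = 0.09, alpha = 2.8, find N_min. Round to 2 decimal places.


N_min = ln((xD*(1-xB))/(xB*(1-xD))) / ln(alpha)
Numerator inside ln: 0.8645 / 0.0045 = 192.111111
ln(192.111111) = 5.258074
ln(alpha) = ln(2.8) = 1.029619
N_min = 5.258074 / 1.029619 = 5.11


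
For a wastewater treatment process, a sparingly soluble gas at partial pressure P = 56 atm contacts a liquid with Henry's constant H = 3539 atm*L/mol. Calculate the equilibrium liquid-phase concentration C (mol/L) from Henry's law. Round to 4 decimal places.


C = P / H
C = 56 / 3539
C = 0.0158 mol/L


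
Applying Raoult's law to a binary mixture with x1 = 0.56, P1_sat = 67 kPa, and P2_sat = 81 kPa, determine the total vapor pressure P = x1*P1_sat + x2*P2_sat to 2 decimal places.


P = x1*P1_sat + x2*P2_sat
x2 = 1 - x1 = 1 - 0.56 = 0.44
P = 0.56*67 + 0.44*81
P = 37.52 + 35.64
P = 73.16 kPa


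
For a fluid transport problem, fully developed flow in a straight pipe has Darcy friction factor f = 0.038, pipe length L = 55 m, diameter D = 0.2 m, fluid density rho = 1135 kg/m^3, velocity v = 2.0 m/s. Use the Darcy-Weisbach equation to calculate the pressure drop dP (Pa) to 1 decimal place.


dP = f * (L/D) * (rho*v^2/2)
dP = 0.038 * (55/0.2) * (1135*2.0^2/2)
L/D = 275.0
rho*v^2/2 = 1135*4.0/2 = 2270.0
dP = 0.038 * 275.0 * 2270.0
dP = 23721.5 Pa


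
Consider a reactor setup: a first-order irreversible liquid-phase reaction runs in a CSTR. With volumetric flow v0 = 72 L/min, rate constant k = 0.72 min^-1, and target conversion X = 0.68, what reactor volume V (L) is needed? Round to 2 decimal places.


V = v0 * X / (k * (1 - X))
V = 72 * 0.68 / (0.72 * (1 - 0.68))
V = 48.96 / (0.72 * 0.32)
V = 48.96 / 0.2304
V = 212.50 L


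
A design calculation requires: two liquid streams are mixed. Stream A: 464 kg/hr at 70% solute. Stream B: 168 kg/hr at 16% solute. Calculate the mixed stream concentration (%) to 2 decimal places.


Mass balance on solute: F1*x1 + F2*x2 = F3*x3
F3 = F1 + F2 = 464 + 168 = 632 kg/hr
x3 = (F1*x1 + F2*x2)/F3
x3 = (464*0.7 + 168*0.16) / 632
x3 = 55.65%


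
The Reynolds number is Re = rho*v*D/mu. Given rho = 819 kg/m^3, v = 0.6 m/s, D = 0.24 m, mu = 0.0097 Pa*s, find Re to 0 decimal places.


Re = rho * v * D / mu
Re = 819 * 0.6 * 0.24 / 0.0097
Re = 117.936 / 0.0097
Re = 12158


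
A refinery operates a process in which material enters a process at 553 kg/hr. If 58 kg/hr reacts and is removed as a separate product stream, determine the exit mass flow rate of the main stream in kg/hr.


Steady-state mass balance on the main outlet: F_out = F_in - F_removed
F_out = 553 - 58
F_out = 495 kg/hr


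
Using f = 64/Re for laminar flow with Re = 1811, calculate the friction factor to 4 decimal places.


f = 64 / Re
f = 64 / 1811
f = 0.0353


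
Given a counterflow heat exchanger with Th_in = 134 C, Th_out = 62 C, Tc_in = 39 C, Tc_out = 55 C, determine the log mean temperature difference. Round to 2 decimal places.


dT1 = Th_in - Tc_out = 134 - 55 = 79
dT2 = Th_out - Tc_in = 62 - 39 = 23
LMTD = (dT1 - dT2) / ln(dT1/dT2)
LMTD = (79 - 23) / ln(79/23)
LMTD = 45.38 K


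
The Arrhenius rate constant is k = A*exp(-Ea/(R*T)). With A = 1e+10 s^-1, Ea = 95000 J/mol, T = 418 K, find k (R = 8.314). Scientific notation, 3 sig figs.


k = A * exp(-Ea/(R*T))
k = 1e+10 * exp(-95000 / (8.314 * 418))
k = 1e+10 * exp(-27.336147)
k = 1.34e-02


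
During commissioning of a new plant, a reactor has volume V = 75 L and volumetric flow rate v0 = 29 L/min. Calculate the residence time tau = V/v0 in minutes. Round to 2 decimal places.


tau = V / v0
tau = 75 / 29
tau = 2.59 min


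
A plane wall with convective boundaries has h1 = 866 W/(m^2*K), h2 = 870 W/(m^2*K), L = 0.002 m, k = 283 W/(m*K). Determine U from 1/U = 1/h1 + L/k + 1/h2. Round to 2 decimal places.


1/U = 1/h1 + L/k + 1/h2
1/U = 1/866 + 0.002/283 + 1/870
1/U = 0.0011547344 + 7.0671e-06 + 0.0011494253
1/U = 0.0023112268
U = 432.67 W/(m^2*K)


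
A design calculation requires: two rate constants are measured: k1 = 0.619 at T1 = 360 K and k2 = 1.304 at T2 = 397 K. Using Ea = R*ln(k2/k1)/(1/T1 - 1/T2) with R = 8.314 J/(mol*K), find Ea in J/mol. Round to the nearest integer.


Ea = R * ln(k2/k1) / (1/T1 - 1/T2)
ln(k2/k1) = ln(1.304/0.619) = 0.7450865
1/T1 - 1/T2 = 1/360 - 1/397 = 0.00025888609
Ea = 8.314 * 0.7450865 / 0.00025888609
Ea = 23928 J/mol


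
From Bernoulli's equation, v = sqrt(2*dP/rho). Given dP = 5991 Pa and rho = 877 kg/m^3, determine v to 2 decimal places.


v = sqrt(2*dP/rho)
v = sqrt(2*5991/877)
v = sqrt(13.662486)
v = 3.70 m/s


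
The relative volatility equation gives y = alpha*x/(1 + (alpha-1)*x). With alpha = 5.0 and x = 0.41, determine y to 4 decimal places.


y = alpha*x / (1 + (alpha-1)*x)
y = 5.0*0.41 / (1 + (5.0-1)*0.41)
y = 2.05 / (1 + 1.64)
y = 2.05 / 2.64
y = 0.7765


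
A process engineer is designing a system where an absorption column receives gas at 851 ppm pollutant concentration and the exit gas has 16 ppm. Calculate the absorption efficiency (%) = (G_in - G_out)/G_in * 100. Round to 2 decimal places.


Efficiency = (G_in - G_out) / G_in * 100%
Efficiency = (851 - 16) / 851 * 100
Efficiency = 835 / 851 * 100
Efficiency = 98.12%


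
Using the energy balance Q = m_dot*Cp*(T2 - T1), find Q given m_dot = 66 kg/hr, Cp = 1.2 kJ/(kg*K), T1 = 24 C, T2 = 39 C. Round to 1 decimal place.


Q = m_dot * Cp * (T2 - T1)
Q = 66 * 1.2 * (39 - 24)
Q = 66 * 1.2 * 15
Q = 1188.0 kJ/hr


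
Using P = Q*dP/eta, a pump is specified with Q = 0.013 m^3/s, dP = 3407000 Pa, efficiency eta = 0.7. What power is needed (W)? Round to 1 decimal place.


P = Q * dP / eta
P = 0.013 * 3407000 / 0.7
P = 44291.0 / 0.7
P = 63272.9 W


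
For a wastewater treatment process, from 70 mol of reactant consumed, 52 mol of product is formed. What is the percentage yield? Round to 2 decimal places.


Yield = (moles product / moles consumed) * 100%
Yield = (52 / 70) * 100
Yield = 0.7429 * 100
Yield = 74.29%


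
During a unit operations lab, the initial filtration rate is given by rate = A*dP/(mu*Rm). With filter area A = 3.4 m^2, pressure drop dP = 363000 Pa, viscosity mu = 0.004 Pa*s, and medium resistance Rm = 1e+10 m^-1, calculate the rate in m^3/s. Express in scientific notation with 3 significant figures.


rate = A * dP / (mu * Rm)
rate = 3.4 * 363000 / (0.004 * 1e+10)
rate = 1234200.0 / 4.000e+07
rate = 3.09e-02 m^3/s


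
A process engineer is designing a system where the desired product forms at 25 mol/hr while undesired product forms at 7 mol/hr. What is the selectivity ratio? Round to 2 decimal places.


S = desired product rate / undesired product rate
S = 25 / 7
S = 3.57


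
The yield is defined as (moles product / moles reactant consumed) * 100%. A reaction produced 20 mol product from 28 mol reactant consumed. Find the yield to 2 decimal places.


Yield = (moles product / moles consumed) * 100%
Yield = (20 / 28) * 100
Yield = 0.7143 * 100
Yield = 71.43%


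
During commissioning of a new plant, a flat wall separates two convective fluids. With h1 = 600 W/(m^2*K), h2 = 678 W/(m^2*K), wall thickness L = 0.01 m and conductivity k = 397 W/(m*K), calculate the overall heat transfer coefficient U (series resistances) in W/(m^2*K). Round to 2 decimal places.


1/U = 1/h1 + L/k + 1/h2
1/U = 1/600 + 0.01/397 + 1/678
1/U = 0.0016666667 + 2.51889e-05 + 0.0014749263
1/U = 0.0031667819
U = 315.78 W/(m^2*K)


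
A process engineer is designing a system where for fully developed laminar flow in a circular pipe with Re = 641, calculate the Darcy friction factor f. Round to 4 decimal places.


f = 64 / Re
f = 64 / 641
f = 0.0998


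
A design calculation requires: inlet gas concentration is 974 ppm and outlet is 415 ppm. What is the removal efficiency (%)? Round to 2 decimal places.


Efficiency = (G_in - G_out) / G_in * 100%
Efficiency = (974 - 415) / 974 * 100
Efficiency = 559 / 974 * 100
Efficiency = 57.39%


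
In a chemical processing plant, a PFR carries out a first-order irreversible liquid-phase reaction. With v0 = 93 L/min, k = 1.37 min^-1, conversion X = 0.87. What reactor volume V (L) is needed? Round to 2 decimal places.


V = (v0/k) * ln(1/(1-X))
V = (93/1.37) * ln(1/(1-0.87))
V = 67.883212 * ln(7.692308)
V = 67.883212 * 2.040221
V = 138.50 L


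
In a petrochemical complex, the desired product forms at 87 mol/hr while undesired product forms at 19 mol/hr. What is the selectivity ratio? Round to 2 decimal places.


S = desired product rate / undesired product rate
S = 87 / 19
S = 4.58


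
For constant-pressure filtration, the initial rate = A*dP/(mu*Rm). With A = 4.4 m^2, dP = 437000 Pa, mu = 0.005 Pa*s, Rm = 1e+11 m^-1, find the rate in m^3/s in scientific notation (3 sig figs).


rate = A * dP / (mu * Rm)
rate = 4.4 * 437000 / (0.005 * 1e+11)
rate = 1922800.0 / 5.000e+08
rate = 3.85e-03 m^3/s


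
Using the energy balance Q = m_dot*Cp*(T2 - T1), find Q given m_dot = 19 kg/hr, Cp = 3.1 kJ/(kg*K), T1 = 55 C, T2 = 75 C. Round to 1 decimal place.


Q = m_dot * Cp * (T2 - T1)
Q = 19 * 3.1 * (75 - 55)
Q = 19 * 3.1 * 20
Q = 1178.0 kJ/hr


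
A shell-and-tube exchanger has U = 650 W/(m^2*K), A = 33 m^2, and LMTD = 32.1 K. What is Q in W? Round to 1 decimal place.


Q = U * A * LMTD
Q = 650 * 33 * 32.1
Q = 688545.0 W


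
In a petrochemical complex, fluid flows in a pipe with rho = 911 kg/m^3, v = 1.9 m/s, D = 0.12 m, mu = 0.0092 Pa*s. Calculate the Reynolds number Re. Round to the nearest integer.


Re = rho * v * D / mu
Re = 911 * 1.9 * 0.12 / 0.0092
Re = 207.708 / 0.0092
Re = 22577


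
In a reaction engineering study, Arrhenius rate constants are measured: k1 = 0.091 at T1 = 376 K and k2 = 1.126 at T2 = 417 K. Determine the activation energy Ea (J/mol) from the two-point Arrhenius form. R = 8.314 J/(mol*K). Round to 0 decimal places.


Ea = R * ln(k2/k1) / (1/T1 - 1/T2)
ln(k2/k1) = ln(1.126/0.091) = 2.5155673
1/T1 - 1/T2 = 1/376 - 1/417 = 0.000261492933
Ea = 8.314 * 2.5155673 / 0.000261492933
Ea = 79981 J/mol


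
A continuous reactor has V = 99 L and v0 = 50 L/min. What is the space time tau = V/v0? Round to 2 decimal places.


tau = V / v0
tau = 99 / 50
tau = 1.98 min


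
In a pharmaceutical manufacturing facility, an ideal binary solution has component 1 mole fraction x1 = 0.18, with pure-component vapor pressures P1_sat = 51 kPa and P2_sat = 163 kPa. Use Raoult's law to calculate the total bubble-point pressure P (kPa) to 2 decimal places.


P = x1*P1_sat + x2*P2_sat
x2 = 1 - x1 = 1 - 0.18 = 0.82
P = 0.18*51 + 0.82*163
P = 9.18 + 133.66
P = 142.84 kPa


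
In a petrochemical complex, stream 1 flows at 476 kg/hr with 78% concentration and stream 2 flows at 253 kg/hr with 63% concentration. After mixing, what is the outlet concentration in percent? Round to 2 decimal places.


Mass balance on solute: F1*x1 + F2*x2 = F3*x3
F3 = F1 + F2 = 476 + 253 = 729 kg/hr
x3 = (F1*x1 + F2*x2)/F3
x3 = (476*0.78 + 253*0.63) / 729
x3 = 72.79%


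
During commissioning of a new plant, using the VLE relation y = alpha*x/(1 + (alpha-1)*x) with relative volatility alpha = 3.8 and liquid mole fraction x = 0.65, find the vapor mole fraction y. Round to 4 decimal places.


y = alpha*x / (1 + (alpha-1)*x)
y = 3.8*0.65 / (1 + (3.8-1)*0.65)
y = 2.47 / (1 + 1.82)
y = 2.47 / 2.82
y = 0.8759


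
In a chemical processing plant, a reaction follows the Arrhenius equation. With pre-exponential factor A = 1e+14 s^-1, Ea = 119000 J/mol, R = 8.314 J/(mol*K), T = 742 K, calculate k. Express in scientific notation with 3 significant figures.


k = A * exp(-Ea/(R*T))
k = 1e+14 * exp(-119000 / (8.314 * 742))
k = 1e+14 * exp(-19.290036)
k = 4.19e+05


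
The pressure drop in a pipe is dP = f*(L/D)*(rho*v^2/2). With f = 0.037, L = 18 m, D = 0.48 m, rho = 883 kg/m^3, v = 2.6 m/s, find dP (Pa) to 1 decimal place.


dP = f * (L/D) * (rho*v^2/2)
dP = 0.037 * (18/0.48) * (883*2.6^2/2)
L/D = 37.5
rho*v^2/2 = 883*6.76/2 = 2984.54
dP = 0.037 * 37.5 * 2984.54
dP = 4141.0 Pa


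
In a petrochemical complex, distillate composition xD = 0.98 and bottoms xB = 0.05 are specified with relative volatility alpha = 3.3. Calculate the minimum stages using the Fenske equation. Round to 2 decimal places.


N_min = ln((xD*(1-xB))/(xB*(1-xD))) / ln(alpha)
Numerator inside ln: 0.931 / 0.001 = 931.0
ln(931.0) = 6.836259
ln(alpha) = ln(3.3) = 1.193922
N_min = 6.836259 / 1.193922 = 5.73


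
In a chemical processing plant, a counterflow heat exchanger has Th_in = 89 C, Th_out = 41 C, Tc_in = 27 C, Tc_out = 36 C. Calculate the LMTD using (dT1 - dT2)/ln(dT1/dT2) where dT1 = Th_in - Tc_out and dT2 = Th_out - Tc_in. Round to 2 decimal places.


dT1 = Th_in - Tc_out = 89 - 36 = 53
dT2 = Th_out - Tc_in = 41 - 27 = 14
LMTD = (dT1 - dT2) / ln(dT1/dT2)
LMTD = (53 - 14) / ln(53/14)
LMTD = 29.30 K


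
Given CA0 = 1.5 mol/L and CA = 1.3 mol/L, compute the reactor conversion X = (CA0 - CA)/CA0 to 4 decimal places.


X = (CA0 - CA) / CA0
X = (1.5 - 1.3) / 1.5
X = 0.2 / 1.5
X = 0.1333


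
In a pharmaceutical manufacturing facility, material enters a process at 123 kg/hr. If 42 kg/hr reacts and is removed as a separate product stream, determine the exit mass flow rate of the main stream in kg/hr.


Steady-state mass balance on the main outlet: F_out = F_in - F_removed
F_out = 123 - 42
F_out = 81 kg/hr


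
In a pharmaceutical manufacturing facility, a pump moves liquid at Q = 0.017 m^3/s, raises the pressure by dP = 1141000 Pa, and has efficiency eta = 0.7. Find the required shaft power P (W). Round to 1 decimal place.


P = Q * dP / eta
P = 0.017 * 1141000 / 0.7
P = 19397.0 / 0.7
P = 27710.0 W


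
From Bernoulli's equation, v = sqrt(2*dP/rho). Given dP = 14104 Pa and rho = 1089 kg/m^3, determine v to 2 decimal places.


v = sqrt(2*dP/rho)
v = sqrt(2*14104/1089)
v = sqrt(25.902663)
v = 5.09 m/s


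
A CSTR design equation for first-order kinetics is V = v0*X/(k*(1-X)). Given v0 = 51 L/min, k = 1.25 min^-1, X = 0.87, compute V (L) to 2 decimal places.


V = v0 * X / (k * (1 - X))
V = 51 * 0.87 / (1.25 * (1 - 0.87))
V = 44.37 / (1.25 * 0.13)
V = 44.37 / 0.1625
V = 273.05 L


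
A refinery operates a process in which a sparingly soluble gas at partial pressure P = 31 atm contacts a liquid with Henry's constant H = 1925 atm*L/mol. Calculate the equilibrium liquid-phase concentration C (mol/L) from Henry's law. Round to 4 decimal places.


C = P / H
C = 31 / 1925
C = 0.0161 mol/L


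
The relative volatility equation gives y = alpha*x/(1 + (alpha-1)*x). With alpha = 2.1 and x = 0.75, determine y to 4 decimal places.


y = alpha*x / (1 + (alpha-1)*x)
y = 2.1*0.75 / (1 + (2.1-1)*0.75)
y = 1.575 / (1 + 0.825)
y = 1.575 / 1.825
y = 0.8630


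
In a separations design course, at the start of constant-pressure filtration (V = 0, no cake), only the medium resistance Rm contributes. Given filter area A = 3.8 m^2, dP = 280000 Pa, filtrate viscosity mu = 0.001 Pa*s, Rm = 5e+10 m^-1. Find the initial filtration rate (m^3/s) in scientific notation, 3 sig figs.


rate = A * dP / (mu * Rm)
rate = 3.8 * 280000 / (0.001 * 5e+10)
rate = 1064000.0 / 5.000e+07
rate = 2.13e-02 m^3/s


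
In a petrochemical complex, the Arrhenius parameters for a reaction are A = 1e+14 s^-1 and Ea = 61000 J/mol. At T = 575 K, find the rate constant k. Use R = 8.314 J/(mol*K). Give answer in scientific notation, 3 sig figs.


k = A * exp(-Ea/(R*T))
k = 1e+14 * exp(-61000 / (8.314 * 575))
k = 1e+14 * exp(-12.760038)
k = 2.87e+08


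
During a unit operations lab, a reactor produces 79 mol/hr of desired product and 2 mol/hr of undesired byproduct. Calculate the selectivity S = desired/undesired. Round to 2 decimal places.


S = desired product rate / undesired product rate
S = 79 / 2
S = 39.50


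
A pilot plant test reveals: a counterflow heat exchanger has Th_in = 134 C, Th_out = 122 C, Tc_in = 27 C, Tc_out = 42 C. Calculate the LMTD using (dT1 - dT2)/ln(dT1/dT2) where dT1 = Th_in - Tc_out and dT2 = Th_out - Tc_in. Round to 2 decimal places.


dT1 = Th_in - Tc_out = 134 - 42 = 92
dT2 = Th_out - Tc_in = 122 - 27 = 95
LMTD = (dT1 - dT2) / ln(dT1/dT2)
LMTD = (92 - 95) / ln(92/95)
LMTD = 93.49 K


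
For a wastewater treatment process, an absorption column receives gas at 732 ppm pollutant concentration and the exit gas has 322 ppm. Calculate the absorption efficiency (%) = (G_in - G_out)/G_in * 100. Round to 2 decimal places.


Efficiency = (G_in - G_out) / G_in * 100%
Efficiency = (732 - 322) / 732 * 100
Efficiency = 410 / 732 * 100
Efficiency = 56.01%


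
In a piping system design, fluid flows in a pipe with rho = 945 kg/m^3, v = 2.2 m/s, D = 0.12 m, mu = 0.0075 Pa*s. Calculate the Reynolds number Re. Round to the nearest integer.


Re = rho * v * D / mu
Re = 945 * 2.2 * 0.12 / 0.0075
Re = 249.48 / 0.0075
Re = 33264


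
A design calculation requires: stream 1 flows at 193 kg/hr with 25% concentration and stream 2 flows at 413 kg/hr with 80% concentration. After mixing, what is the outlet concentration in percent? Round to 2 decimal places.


Mass balance on solute: F1*x1 + F2*x2 = F3*x3
F3 = F1 + F2 = 193 + 413 = 606 kg/hr
x3 = (F1*x1 + F2*x2)/F3
x3 = (193*0.25 + 413*0.8) / 606
x3 = 62.48%


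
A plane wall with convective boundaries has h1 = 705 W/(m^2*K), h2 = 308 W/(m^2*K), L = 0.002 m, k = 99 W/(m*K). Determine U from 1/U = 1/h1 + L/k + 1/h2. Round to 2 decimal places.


1/U = 1/h1 + L/k + 1/h2
1/U = 1/705 + 0.002/99 + 1/308
1/U = 0.0014184397 + 2.0202e-05 + 0.0032467532
1/U = 0.0046853949
U = 213.43 W/(m^2*K)


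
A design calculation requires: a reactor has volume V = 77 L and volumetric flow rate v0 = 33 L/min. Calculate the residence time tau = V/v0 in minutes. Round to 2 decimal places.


tau = V / v0
tau = 77 / 33
tau = 2.33 min


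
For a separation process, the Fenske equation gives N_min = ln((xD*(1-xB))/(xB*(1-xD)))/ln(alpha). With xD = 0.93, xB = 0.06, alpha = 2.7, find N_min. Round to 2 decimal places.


N_min = ln((xD*(1-xB))/(xB*(1-xD))) / ln(alpha)
Numerator inside ln: 0.8742 / 0.0042 = 208.142857
ln(208.142857) = 5.338225
ln(alpha) = ln(2.7) = 0.993252
N_min = 5.338225 / 0.993252 = 5.37


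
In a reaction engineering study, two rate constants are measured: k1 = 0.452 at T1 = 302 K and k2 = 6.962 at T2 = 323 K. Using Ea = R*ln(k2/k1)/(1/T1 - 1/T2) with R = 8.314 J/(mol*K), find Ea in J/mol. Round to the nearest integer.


Ea = R * ln(k2/k1) / (1/T1 - 1/T2)
ln(k2/k1) = ln(6.962/0.452) = 2.7345399
1/T1 - 1/T2 = 1/302 - 1/323 = 0.000215283046
Ea = 8.314 * 2.7345399 / 0.000215283046
Ea = 105605 J/mol


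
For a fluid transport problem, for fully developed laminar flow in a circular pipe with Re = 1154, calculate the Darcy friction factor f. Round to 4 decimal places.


f = 64 / Re
f = 64 / 1154
f = 0.0555


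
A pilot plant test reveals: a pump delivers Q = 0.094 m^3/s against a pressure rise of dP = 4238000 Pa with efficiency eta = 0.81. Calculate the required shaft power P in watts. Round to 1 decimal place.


P = Q * dP / eta
P = 0.094 * 4238000 / 0.81
P = 398372.0 / 0.81
P = 491817.3 W


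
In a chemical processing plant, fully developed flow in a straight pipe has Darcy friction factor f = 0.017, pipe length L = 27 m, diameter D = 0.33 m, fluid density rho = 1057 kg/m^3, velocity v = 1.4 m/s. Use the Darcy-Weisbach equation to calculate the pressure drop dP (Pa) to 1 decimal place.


dP = f * (L/D) * (rho*v^2/2)
dP = 0.017 * (27/0.33) * (1057*1.4^2/2)
L/D = 81.81818182
rho*v^2/2 = 1057*1.96/2 = 1035.86
dP = 0.017 * 81.81818182 * 1035.86
dP = 1440.8 Pa


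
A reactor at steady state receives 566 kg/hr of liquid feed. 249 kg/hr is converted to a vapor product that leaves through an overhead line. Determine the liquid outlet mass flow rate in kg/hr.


Steady-state mass balance on the main outlet: F_out = F_in - F_removed
F_out = 566 - 249
F_out = 317 kg/hr


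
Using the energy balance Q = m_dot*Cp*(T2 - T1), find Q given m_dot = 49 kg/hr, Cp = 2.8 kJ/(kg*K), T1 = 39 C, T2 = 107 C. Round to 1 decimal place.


Q = m_dot * Cp * (T2 - T1)
Q = 49 * 2.8 * (107 - 39)
Q = 49 * 2.8 * 68
Q = 9329.6 kJ/hr


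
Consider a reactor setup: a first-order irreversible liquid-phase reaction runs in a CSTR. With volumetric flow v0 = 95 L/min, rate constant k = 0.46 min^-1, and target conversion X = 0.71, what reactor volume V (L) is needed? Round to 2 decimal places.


V = v0 * X / (k * (1 - X))
V = 95 * 0.71 / (0.46 * (1 - 0.71))
V = 67.45 / (0.46 * 0.29)
V = 67.45 / 0.1334
V = 505.62 L


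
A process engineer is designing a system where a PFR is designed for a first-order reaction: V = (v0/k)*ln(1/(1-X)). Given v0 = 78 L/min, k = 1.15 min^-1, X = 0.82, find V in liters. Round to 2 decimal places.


V = (v0/k) * ln(1/(1-X))
V = (78/1.15) * ln(1/(1-0.82))
V = 67.826087 * ln(5.555556)
V = 67.826087 * 1.714799
V = 116.31 L


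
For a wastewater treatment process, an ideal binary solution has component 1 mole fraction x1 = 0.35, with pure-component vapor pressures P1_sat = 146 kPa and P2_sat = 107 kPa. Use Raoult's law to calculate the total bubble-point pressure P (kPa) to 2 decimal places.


P = x1*P1_sat + x2*P2_sat
x2 = 1 - x1 = 1 - 0.35 = 0.65
P = 0.35*146 + 0.65*107
P = 51.1 + 69.55
P = 120.65 kPa


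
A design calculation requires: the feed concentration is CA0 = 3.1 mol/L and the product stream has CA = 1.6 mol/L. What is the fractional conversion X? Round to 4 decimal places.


X = (CA0 - CA) / CA0
X = (3.1 - 1.6) / 3.1
X = 1.5 / 3.1
X = 0.4839


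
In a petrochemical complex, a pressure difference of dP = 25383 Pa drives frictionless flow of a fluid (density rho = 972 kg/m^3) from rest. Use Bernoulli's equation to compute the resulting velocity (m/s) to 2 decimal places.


v = sqrt(2*dP/rho)
v = sqrt(2*25383/972)
v = sqrt(52.228395)
v = 7.23 m/s


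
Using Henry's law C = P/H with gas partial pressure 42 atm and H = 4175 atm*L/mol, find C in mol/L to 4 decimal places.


C = P / H
C = 42 / 4175
C = 0.0101 mol/L


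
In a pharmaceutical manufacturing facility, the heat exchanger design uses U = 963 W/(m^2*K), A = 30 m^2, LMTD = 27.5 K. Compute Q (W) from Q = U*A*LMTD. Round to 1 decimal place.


Q = U * A * LMTD
Q = 963 * 30 * 27.5
Q = 794475.0 W


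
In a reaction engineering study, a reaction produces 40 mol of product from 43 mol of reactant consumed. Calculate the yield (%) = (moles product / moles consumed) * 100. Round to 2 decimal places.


Yield = (moles product / moles consumed) * 100%
Yield = (40 / 43) * 100
Yield = 0.9302 * 100
Yield = 93.02%


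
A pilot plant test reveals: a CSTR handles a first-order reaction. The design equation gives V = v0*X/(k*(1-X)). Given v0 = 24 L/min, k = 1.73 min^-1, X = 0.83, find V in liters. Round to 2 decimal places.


V = v0 * X / (k * (1 - X))
V = 24 * 0.83 / (1.73 * (1 - 0.83))
V = 19.92 / (1.73 * 0.17)
V = 19.92 / 0.2941
V = 67.73 L


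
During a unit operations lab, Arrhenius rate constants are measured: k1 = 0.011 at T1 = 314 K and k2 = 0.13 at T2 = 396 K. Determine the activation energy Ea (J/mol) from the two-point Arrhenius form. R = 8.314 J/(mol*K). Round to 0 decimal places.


Ea = R * ln(k2/k1) / (1/T1 - 1/T2)
ln(k2/k1) = ln(0.13/0.011) = 2.4696392
1/T1 - 1/T2 = 1/314 - 1/396 = 0.000659460851
Ea = 8.314 * 2.4696392 / 0.000659460851
Ea = 31135 J/mol


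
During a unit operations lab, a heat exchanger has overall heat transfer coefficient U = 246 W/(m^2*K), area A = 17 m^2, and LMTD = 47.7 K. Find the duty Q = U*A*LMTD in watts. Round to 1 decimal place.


Q = U * A * LMTD
Q = 246 * 17 * 47.7
Q = 199481.4 W


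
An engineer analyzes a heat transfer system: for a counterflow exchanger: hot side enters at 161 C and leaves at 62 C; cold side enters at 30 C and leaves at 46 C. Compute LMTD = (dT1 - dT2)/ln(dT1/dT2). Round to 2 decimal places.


dT1 = Th_in - Tc_out = 161 - 46 = 115
dT2 = Th_out - Tc_in = 62 - 30 = 32
LMTD = (dT1 - dT2) / ln(dT1/dT2)
LMTD = (115 - 32) / ln(115/32)
LMTD = 64.88 K


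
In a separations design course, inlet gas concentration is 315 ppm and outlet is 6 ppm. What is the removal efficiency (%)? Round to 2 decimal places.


Efficiency = (G_in - G_out) / G_in * 100%
Efficiency = (315 - 6) / 315 * 100
Efficiency = 309 / 315 * 100
Efficiency = 98.10%


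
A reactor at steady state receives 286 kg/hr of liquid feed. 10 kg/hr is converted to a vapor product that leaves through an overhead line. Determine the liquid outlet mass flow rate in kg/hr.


Steady-state mass balance on the main outlet: F_out = F_in - F_removed
F_out = 286 - 10
F_out = 276 kg/hr


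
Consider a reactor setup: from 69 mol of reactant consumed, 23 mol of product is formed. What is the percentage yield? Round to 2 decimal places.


Yield = (moles product / moles consumed) * 100%
Yield = (23 / 69) * 100
Yield = 0.3333 * 100
Yield = 33.33%


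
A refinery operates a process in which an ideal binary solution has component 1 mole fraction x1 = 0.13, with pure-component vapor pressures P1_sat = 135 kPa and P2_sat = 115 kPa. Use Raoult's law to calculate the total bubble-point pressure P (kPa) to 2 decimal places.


P = x1*P1_sat + x2*P2_sat
x2 = 1 - x1 = 1 - 0.13 = 0.87
P = 0.13*135 + 0.87*115
P = 17.55 + 100.05
P = 117.60 kPa


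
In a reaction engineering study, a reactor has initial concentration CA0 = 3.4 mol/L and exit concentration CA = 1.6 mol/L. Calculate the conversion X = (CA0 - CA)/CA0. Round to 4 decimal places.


X = (CA0 - CA) / CA0
X = (3.4 - 1.6) / 3.4
X = 1.8 / 3.4
X = 0.5294


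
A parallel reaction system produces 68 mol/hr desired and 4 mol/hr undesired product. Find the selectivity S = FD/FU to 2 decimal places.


S = desired product rate / undesired product rate
S = 68 / 4
S = 17.00


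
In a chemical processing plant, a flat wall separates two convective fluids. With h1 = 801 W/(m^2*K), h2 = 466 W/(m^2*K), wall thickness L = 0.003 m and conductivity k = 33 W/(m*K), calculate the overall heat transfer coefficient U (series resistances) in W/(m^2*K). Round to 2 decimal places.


1/U = 1/h1 + L/k + 1/h2
1/U = 1/801 + 0.003/33 + 1/466
1/U = 0.0012484395 + 9.09091e-05 + 0.0021459227
1/U = 0.0034852713
U = 286.92 W/(m^2*K)


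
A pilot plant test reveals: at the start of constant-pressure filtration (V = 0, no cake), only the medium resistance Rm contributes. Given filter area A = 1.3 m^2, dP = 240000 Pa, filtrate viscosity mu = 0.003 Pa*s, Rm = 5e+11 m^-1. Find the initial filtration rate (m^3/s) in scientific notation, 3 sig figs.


rate = A * dP / (mu * Rm)
rate = 1.3 * 240000 / (0.003 * 5e+11)
rate = 312000.0 / 1.500e+09
rate = 2.08e-04 m^3/s


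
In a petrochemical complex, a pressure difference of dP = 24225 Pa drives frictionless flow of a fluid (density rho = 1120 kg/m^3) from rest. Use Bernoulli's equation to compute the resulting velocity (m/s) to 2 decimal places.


v = sqrt(2*dP/rho)
v = sqrt(2*24225/1120)
v = sqrt(43.258929)
v = 6.58 m/s


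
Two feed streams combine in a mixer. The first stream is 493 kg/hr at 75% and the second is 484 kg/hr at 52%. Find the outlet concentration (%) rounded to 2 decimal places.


Mass balance on solute: F1*x1 + F2*x2 = F3*x3
F3 = F1 + F2 = 493 + 484 = 977 kg/hr
x3 = (F1*x1 + F2*x2)/F3
x3 = (493*0.75 + 484*0.52) / 977
x3 = 63.61%


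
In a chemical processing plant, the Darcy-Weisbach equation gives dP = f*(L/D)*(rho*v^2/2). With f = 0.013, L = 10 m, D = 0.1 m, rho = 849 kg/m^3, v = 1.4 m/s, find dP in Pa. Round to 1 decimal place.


dP = f * (L/D) * (rho*v^2/2)
dP = 0.013 * (10/0.1) * (849*1.4^2/2)
L/D = 100.0
rho*v^2/2 = 849*1.96/2 = 832.02
dP = 0.013 * 100.0 * 832.02
dP = 1081.6 Pa


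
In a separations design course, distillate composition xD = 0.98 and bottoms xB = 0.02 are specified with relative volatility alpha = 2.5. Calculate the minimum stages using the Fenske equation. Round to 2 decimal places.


N_min = ln((xD*(1-xB))/(xB*(1-xD))) / ln(alpha)
Numerator inside ln: 0.9604 / 0.0004 = 2401.0
ln(2401.0) = 7.783641
ln(alpha) = ln(2.5) = 0.916291
N_min = 7.783641 / 0.916291 = 8.49


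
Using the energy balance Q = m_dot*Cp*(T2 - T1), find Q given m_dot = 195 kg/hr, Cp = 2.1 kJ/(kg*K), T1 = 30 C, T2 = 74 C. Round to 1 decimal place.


Q = m_dot * Cp * (T2 - T1)
Q = 195 * 2.1 * (74 - 30)
Q = 195 * 2.1 * 44
Q = 18018.0 kJ/hr


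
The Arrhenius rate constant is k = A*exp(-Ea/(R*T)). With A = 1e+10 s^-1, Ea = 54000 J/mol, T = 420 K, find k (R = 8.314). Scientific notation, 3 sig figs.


k = A * exp(-Ea/(R*T))
k = 1e+10 * exp(-54000 / (8.314 * 420))
k = 1e+10 * exp(-15.464449)
k = 1.92e+03


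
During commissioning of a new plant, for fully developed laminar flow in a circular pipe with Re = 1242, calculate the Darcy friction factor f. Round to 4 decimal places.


f = 64 / Re
f = 64 / 1242
f = 0.0515


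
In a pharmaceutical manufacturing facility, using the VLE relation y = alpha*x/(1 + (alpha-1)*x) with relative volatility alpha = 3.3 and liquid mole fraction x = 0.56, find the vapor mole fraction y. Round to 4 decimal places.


y = alpha*x / (1 + (alpha-1)*x)
y = 3.3*0.56 / (1 + (3.3-1)*0.56)
y = 1.848 / (1 + 1.288)
y = 1.848 / 2.288
y = 0.8077


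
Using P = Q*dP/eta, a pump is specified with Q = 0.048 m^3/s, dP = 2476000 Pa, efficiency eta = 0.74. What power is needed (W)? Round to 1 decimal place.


P = Q * dP / eta
P = 0.048 * 2476000 / 0.74
P = 118848.0 / 0.74
P = 160605.4 W


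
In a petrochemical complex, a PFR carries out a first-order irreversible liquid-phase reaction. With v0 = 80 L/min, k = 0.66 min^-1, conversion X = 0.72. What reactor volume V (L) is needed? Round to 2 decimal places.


V = (v0/k) * ln(1/(1-X))
V = (80/0.66) * ln(1/(1-0.72))
V = 121.212121 * ln(3.571429)
V = 121.212121 * 1.272966
V = 154.30 L


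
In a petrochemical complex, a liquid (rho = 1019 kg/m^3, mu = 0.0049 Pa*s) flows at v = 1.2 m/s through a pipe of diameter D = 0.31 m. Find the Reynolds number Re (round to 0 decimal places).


Re = rho * v * D / mu
Re = 1019 * 1.2 * 0.31 / 0.0049
Re = 379.068 / 0.0049
Re = 77361


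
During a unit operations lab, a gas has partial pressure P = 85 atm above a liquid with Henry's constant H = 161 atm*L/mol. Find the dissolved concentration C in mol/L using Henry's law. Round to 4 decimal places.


C = P / H
C = 85 / 161
C = 0.5280 mol/L


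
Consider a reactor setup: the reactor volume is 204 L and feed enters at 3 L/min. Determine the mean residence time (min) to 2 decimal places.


tau = V / v0
tau = 204 / 3
tau = 68.00 min


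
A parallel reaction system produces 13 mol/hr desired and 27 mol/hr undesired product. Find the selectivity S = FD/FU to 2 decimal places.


S = desired product rate / undesired product rate
S = 13 / 27
S = 0.48


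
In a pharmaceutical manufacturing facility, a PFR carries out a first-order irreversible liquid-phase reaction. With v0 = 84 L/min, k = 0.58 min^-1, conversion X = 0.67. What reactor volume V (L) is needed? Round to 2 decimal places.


V = (v0/k) * ln(1/(1-X))
V = (84/0.58) * ln(1/(1-0.67))
V = 144.827586 * ln(3.030303)
V = 144.827586 * 1.108663
V = 160.56 L


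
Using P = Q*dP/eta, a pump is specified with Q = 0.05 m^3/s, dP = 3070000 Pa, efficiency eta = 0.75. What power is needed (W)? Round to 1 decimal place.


P = Q * dP / eta
P = 0.05 * 3070000 / 0.75
P = 153500.0 / 0.75
P = 204666.7 W


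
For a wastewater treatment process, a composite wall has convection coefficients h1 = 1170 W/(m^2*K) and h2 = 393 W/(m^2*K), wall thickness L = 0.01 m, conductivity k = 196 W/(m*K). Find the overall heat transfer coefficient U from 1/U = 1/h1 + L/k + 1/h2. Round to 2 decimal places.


1/U = 1/h1 + L/k + 1/h2
1/U = 1/1170 + 0.01/196 + 1/393
1/U = 0.0008547009 + 5.10204e-05 + 0.0025445293
1/U = 0.0034502506
U = 289.83 W/(m^2*K)


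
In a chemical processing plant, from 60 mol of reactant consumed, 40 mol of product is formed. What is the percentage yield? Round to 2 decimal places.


Yield = (moles product / moles consumed) * 100%
Yield = (40 / 60) * 100
Yield = 0.6667 * 100
Yield = 66.67%


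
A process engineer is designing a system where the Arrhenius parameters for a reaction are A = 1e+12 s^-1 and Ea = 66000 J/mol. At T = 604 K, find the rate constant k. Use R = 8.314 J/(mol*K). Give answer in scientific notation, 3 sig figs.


k = A * exp(-Ea/(R*T))
k = 1e+12 * exp(-66000 / (8.314 * 604))
k = 1e+12 * exp(-13.143075)
k = 1.96e+06


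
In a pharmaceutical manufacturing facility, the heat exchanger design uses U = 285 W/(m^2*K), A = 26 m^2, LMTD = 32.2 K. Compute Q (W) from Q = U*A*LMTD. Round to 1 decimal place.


Q = U * A * LMTD
Q = 285 * 26 * 32.2
Q = 238602.0 W


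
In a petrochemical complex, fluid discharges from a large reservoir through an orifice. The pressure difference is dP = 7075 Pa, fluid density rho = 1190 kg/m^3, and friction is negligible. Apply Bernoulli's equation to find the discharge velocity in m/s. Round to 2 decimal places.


v = sqrt(2*dP/rho)
v = sqrt(2*7075/1190)
v = sqrt(11.890756)
v = 3.45 m/s


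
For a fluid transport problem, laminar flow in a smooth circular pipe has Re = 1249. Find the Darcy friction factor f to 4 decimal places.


f = 64 / Re
f = 64 / 1249
f = 0.0512
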